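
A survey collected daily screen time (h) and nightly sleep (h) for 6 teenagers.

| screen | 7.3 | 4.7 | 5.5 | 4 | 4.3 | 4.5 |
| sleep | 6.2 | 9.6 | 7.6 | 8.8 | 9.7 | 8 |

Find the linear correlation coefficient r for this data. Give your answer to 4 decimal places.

-0.8540

n = 6, Σx = 30.3, Σy = 49.9, Σx² = 160.37, Σy² = 423.89, Σxy = 245.09
nΣxy − ΣxΣy = 1470.54 − 1511.97 = -41.43
nΣx² − (Σx)² = 962.22 − 918.09 = 44.13; nΣy² − (Σy)² = 2543.34 − 2490.01 = 53.33
r = -41.43 / √(44.13 × 53.33) = -41.43 / 48.5124 ≈ -0.8540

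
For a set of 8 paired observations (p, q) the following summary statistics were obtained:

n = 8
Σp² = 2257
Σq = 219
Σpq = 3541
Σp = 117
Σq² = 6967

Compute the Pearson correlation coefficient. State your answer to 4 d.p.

0.4642

r = (nΣpq − ΣpΣq) / √[(nΣp² − (Σp)²)(nΣq² − (Σq)²)]
Numerator: 8×3541 − 117×219 = 2705
Denominator: √[(18056 − 13689)(55736 − 47961)] = √[4367 × 7775] = 5826.9568
r = 2705 / 5826.9568 ≈ 0.4642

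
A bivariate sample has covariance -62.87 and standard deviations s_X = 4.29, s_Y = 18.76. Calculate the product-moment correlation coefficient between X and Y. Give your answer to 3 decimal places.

-0.781

r = Cov(X,Y) / (s_X · s_Y) = -62.87 / (4.29 × 18.76)
  = -62.87 / 80.4804 ≈ -0.781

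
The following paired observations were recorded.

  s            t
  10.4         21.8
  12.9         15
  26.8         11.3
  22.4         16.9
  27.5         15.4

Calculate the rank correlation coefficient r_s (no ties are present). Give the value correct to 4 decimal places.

Rank s: 1, 2, 4, 3, 5
Rank t: 5, 2, 1, 4, 3
d = rank(s) − rank(t): -4, 0, 3, -1, 2; Σd² = 30
ρ = 1 − 6Σd² / [n(n²−1)] = 1 − 6×30 / (5×24) = 1 − 180/120 ≈ -0.5000

-0.5000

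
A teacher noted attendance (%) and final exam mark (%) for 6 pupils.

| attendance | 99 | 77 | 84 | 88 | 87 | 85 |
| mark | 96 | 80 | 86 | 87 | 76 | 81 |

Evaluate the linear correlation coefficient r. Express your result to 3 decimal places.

0.747

n = 6, Σx = 520, Σy = 506, Σx² = 45324, Σy² = 42918, Σxy = 44041
nΣxy − ΣxΣy = 264246 − 263120 = 1126
nΣx² − (Σx)² = 271944 − 270400 = 1544; nΣy² − (Σy)² = 257508 − 256036 = 1472
r = 1126 / √(1544 × 1472) = 1126 / 1507.5702 ≈ 0.747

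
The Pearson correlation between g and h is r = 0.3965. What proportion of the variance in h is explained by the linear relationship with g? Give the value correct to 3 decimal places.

0.157

r² = (0.3965)² = 0.157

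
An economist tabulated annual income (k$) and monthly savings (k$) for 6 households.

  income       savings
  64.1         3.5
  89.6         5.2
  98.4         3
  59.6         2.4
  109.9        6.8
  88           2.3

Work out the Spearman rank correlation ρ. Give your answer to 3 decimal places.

0.600

Rank income: 2, 4, 5, 1, 6, 3
Rank savings: 4, 5, 3, 2, 6, 1
d = rank(income) − rank(savings): -2, -1, 2, -1, 0, 2; Σd² = 14
ρ = 1 − 6Σd² / [n(n²−1)] = 1 − 6×14 / (6×35) = 1 − 84/210 ≈ 0.600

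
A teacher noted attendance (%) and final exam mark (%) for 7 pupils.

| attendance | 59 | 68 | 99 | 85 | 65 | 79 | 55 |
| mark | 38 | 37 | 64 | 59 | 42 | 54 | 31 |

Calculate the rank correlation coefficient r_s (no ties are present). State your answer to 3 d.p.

Rank attendance: 2, 4, 7, 6, 3, 5, 1
Rank mark: 3, 2, 7, 6, 4, 5, 1
d = rank(attendance) − rank(mark): -1, 2, 0, 0, -1, 0, 0; Σd² = 6
ρ = 1 − 6Σd² / [n(n²−1)] = 1 − 6×6 / (7×48) = 1 − 36/336 ≈ 0.893

0.893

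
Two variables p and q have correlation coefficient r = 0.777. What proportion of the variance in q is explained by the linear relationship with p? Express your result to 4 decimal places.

r² = (0.777)² = 0.6037

0.6037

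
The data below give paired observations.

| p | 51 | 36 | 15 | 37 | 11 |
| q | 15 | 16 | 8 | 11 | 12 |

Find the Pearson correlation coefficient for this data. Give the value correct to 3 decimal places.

0.654

n = 5, Σp = 150, Σq = 62, Σp² = 5612, Σq² = 810, Σpq = 2000
nΣpq − ΣpΣq = 10000 − 9300 = 700
nΣp² − (Σp)² = 28060 − 22500 = 5560; nΣq² − (Σq)² = 4050 − 3844 = 206
r = 700 / √(5560 × 206) = 700 / 1070.2149 ≈ 0.654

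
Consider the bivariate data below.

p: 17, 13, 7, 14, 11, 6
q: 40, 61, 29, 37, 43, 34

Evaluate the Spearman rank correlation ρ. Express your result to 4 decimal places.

Rank p: 6, 4, 2, 5, 3, 1
Rank q: 4, 6, 1, 3, 5, 2
d = rank(p) − rank(q): 2, -2, 1, 2, -2, -1; Σd² = 18
ρ = 1 − 6Σd² / [n(n²−1)] = 1 − 6×18 / (6×35) = 1 − 108/210 ≈ 0.4857

0.4857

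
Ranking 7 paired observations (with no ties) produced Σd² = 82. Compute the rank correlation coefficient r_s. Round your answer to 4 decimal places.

ρ = 1 − 6Σd² / [n(n²−1)] = 1 − 6×82 / (7×48)
  = 1 − 492/336 = 1 − 1.46429 ≈ -0.4643

-0.4643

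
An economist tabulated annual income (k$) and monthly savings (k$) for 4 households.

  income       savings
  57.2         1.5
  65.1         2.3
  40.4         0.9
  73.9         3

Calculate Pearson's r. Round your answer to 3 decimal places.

n = 4, Σx = 236.6, Σy = 7.7, Σx² = 14603.22, Σy² = 17.35, Σxy = 493.59
nΣxy − ΣxΣy = 1974.36 − 1821.82 = 152.54
nΣx² − (Σx)² = 58412.88 − 55979.56 = 2433.32; nΣy² − (Σy)² = 69.4 − 59.29 = 10.11
r = 152.54 / √(2433.32 × 10.11) = 152.54 / 156.8466 ≈ 0.973

0.973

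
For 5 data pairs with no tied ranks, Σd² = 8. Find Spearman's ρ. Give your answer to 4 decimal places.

0.6000

ρ = 1 − 6Σd² / [n(n²−1)] = 1 − 6×8 / (5×24)
  = 1 − 48/120 = 1 − 0.40000 ≈ 0.6000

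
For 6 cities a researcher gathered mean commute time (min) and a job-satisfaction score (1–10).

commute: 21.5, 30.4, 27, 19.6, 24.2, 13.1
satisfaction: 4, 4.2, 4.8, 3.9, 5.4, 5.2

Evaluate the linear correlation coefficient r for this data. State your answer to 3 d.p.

n = 6, Σx = 135.8, Σy = 27.5, Σx² = 3256.82, Σy² = 128.09, Σxy = 618.52
nΣxy − ΣxΣy = 3711.12 − 3734.5 = -23.38
nΣx² − (Σx)² = 19540.92 − 18441.64 = 1099.28; nΣy² − (Σy)² = 768.54 − 756.25 = 12.29
r = -23.38 / √(1099.28 × 12.29) = -23.38 / 116.2332 ≈ -0.201

-0.201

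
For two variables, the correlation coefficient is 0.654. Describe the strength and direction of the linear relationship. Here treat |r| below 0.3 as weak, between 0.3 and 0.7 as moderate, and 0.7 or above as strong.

moderate positive

r = 0.654 > 0 so the relationship is positive.
|r| = 0.654, which falls in the moderate range.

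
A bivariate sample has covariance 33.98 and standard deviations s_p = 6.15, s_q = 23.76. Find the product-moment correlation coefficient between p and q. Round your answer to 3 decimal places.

0.233

r = Cov(p,q) / (s_p · s_q) = 33.98 / (6.15 × 23.76)
  = 33.98 / 146.1240 ≈ 0.233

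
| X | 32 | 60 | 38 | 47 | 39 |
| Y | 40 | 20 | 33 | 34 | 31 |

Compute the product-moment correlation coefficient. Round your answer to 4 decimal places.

n = 5, ΣX = 216, ΣY = 158, ΣX² = 9798, ΣY² = 5206, ΣXY = 6541
nΣXY − ΣXΣY = 32705 − 34128 = -1423
nΣX² − (ΣX)² = 48990 − 46656 = 2334; nΣY² − (ΣY)² = 26030 − 24964 = 1066
r = -1423 / √(2334 × 1066) = -1423 / 1577.3535 ≈ -0.9021

-0.9021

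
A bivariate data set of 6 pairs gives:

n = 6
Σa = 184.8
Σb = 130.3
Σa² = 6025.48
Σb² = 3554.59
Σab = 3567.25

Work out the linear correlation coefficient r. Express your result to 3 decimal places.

r = (nΣab − ΣaΣb) / √[(nΣa² − (Σa)²)(nΣb² − (Σb)²)]
Numerator: 6×3567.25 − 184.8×130.3 = -2675.94
Denominator: √[(36152.88 − 34151.04)(21327.54 − 16978.09)] = √[2001.84 × 4349.45] = 2950.7462
r = -2675.94 / 2950.7462 ≈ -0.907

-0.907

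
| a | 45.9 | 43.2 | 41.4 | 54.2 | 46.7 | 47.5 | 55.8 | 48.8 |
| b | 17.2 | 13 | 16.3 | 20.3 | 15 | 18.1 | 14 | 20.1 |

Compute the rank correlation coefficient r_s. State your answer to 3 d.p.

Rank a: 3, 2, 1, 7, 4, 5, 8, 6
Rank b: 5, 1, 4, 8, 3, 6, 2, 7
d = rank(a) − rank(b): -2, 1, -3, -1, 1, -1, 6, -1; Σd² = 54
ρ = 1 − 6Σd² / [n(n²−1)] = 1 − 6×54 / (8×63) = 1 − 324/504 ≈ 0.357

0.357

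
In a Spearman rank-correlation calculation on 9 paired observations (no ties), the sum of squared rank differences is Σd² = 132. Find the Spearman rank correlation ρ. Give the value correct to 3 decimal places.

-0.100

ρ = 1 − 6Σd² / [n(n²−1)] = 1 − 6×132 / (9×80)
  = 1 − 792/720 = 1 − 1.1000 ≈ -0.100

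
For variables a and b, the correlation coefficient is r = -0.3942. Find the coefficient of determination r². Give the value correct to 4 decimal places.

r² = (-0.3942)² = 0.1554

0.1554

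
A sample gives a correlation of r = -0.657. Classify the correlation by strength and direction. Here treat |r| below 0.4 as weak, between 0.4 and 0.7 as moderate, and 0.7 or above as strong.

r = -0.657 < 0 so the relationship is negative.
|r| = 0.657, which falls in the moderate range.

moderate negative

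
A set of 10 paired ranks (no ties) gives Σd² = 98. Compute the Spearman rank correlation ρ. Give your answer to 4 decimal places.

ρ = 1 − 6Σd² / [n(n²−1)] = 1 − 6×98 / (10×99)
  = 1 − 588/990 = 1 − 0.59394 ≈ 0.4061

0.4061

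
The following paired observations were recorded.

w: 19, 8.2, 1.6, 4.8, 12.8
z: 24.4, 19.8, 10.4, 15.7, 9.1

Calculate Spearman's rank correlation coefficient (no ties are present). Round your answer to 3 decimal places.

Rank w: 5, 3, 1, 2, 4
Rank z: 5, 4, 2, 3, 1
d = rank(w) − rank(z): 0, -1, -1, -1, 3; Σd² = 12
ρ = 1 − 6Σd² / [n(n²−1)] = 1 − 6×12 / (5×24) = 1 − 72/120 ≈ 0.400

0.400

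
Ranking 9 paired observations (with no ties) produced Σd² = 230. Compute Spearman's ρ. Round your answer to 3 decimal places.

-0.917

ρ = 1 − 6Σd² / [n(n²−1)] = 1 − 6×230 / (9×80)
  = 1 − 1380/720 = 1 − 1.9167 ≈ -0.917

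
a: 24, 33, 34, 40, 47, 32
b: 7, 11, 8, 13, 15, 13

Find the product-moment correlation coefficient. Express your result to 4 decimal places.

0.8125

n = 6, Σa = 210, Σb = 67, Σa² = 7654, Σb² = 797, Σab = 2444
nΣab − ΣaΣb = 14664 − 14070 = 594
nΣa² − (Σa)² = 45924 − 44100 = 1824; nΣb² − (Σb)² = 4782 − 4489 = 293
r = 594 / √(1824 × 293) = 594 / 731.0486 ≈ 0.8125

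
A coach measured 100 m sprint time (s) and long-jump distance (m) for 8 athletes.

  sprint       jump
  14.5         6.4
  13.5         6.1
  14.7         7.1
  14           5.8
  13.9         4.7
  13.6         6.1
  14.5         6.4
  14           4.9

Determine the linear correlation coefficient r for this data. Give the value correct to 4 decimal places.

0.5113

n = 8, Σx = 112.7, Σy = 47.5, Σx² = 1589.01, Σy² = 286.49, Σxy = 670.41
nΣxy − ΣxΣy = 5363.28 − 5353.25 = 10.03
nΣx² − (Σx)² = 12712.08 − 12701.29 = 10.79; nΣy² − (Σy)² = 2291.92 − 2256.25 = 35.67
r = 10.03 / √(10.79 × 35.67) = 10.03 / 19.6183 ≈ 0.5113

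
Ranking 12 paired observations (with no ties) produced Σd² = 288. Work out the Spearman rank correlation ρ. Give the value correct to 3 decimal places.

-0.007

ρ = 1 − 6Σd² / [n(n²−1)] = 1 − 6×288 / (12×143)
  = 1 − 1728/1716 = 1 − 1.0070 ≈ -0.007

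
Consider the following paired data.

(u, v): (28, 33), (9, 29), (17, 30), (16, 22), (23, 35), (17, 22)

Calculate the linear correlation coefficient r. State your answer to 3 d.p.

n = 6, Σu = 110, Σv = 171, Σu² = 2228, Σv² = 5023, Σuv = 3226
nΣuv − ΣuΣv = 19356 − 18810 = 546
nΣu² − (Σu)² = 13368 − 12100 = 1268; nΣv² − (Σv)² = 30138 − 29241 = 897
r = 546 / √(1268 × 897) = 546 / 1066.4877 ≈ 0.512

0.512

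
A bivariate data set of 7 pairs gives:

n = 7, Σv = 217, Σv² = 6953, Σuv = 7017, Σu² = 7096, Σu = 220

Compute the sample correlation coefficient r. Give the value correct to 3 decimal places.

r = (nΣuv − ΣuΣv) / √[(nΣu² − (Σu)²)(nΣv² − (Σv)²)]
Numerator: 7×7017 − 220×217 = 1379
Denominator: √[(49672 − 48400)(48671 − 47089)] = √[1272 × 1582] = 1418.5570
r = 1379 / 1418.5570 ≈ 0.972

0.972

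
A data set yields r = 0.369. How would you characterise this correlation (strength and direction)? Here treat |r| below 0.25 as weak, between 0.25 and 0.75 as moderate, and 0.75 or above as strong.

r = 0.369 > 0 so the relationship is positive.
|r| = 0.369, which falls in the moderate range.

moderate positive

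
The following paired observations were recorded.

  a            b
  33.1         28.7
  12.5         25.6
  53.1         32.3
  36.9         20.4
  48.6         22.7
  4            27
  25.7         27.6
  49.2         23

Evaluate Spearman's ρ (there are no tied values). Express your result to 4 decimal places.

-0.0238

Rank a: 4, 2, 8, 5, 6, 1, 3, 7
Rank b: 7, 4, 8, 1, 2, 5, 6, 3
d = rank(a) − rank(b): -3, -2, 0, 4, 4, -4, -3, 4; Σd² = 86
ρ = 1 − 6Σd² / [n(n²−1)] = 1 − 6×86 / (8×63) = 1 − 516/504 ≈ -0.0238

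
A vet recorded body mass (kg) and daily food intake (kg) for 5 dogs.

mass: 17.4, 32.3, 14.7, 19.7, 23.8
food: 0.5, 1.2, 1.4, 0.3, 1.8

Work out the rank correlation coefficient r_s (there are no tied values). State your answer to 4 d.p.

Rank mass: 2, 5, 1, 3, 4
Rank food: 2, 3, 4, 1, 5
d = rank(mass) − rank(food): 0, 2, -3, 2, -1; Σd² = 18
ρ = 1 − 6Σd² / [n(n²−1)] = 1 − 6×18 / (5×24) = 1 − 108/120 ≈ 0.1000

0.1000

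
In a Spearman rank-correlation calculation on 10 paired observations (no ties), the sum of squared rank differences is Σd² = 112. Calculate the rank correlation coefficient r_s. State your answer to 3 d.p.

ρ = 1 − 6Σd² / [n(n²−1)] = 1 − 6×112 / (10×99)
  = 1 − 672/990 = 1 − 0.6788 ≈ 0.321

0.321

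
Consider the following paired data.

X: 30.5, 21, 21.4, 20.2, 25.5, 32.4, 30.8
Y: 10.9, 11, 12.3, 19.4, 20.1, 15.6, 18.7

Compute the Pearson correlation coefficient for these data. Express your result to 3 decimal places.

n = 7, ΣX = 181.8, ΣY = 108, ΣX² = 4885.9, ΣY² = 1764.52, ΣXY = 2812.5
nΣXY − ΣXΣY = 19687.5 − 19634.4 = 53.1
nΣX² − (ΣX)² = 34201.3 − 33051.24 = 1150.06; nΣY² − (ΣY)² = 12351.64 − 11664 = 687.64
r = 53.1 / √(1150.06 × 687.64) = 53.1 / 889.2847 ≈ 0.060

0.060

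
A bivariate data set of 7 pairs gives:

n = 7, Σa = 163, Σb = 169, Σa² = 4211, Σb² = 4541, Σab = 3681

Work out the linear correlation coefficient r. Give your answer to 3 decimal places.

r = (nΣab − ΣaΣb) / √[(nΣa² − (Σa)²)(nΣb² − (Σb)²)]
Numerator: 7×3681 − 163×169 = -1780
Denominator: √[(29477 − 26569)(31787 − 28561)] = √[2908 × 3226] = 3062.8758
r = -1780 / 3062.8758 ≈ -0.581

-0.581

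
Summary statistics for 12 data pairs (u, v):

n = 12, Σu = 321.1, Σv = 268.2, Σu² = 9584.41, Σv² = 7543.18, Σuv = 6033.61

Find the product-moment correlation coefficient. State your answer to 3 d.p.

r = (nΣuv − ΣuΣv) / √[(nΣu² − (Σu)²)(nΣv² − (Σv)²)]
Numerator: 12×6033.61 − 321.1×268.2 = -13715.7
Denominator: √[(115012.92 − 103105.21)(90518.16 − 71931.24)] = √[11907.71 × 18586.92] = 14877.0848
r = -13715.7 / 14877.0848 ≈ -0.922

-0.922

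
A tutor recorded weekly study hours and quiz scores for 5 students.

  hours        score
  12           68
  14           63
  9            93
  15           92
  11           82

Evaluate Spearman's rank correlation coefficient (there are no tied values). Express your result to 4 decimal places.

Rank hours: 3, 4, 1, 5, 2
Rank score: 2, 1, 5, 4, 3
d = rank(hours) − rank(score): 1, 3, -4, 1, -1; Σd² = 28
ρ = 1 − 6Σd² / [n(n²−1)] = 1 − 6×28 / (5×24) = 1 − 168/120 ≈ -0.4000

-0.4000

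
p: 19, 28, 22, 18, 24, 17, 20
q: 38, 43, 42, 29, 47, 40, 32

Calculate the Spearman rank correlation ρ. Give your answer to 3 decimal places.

Rank p: 3, 7, 5, 2, 6, 1, 4
Rank q: 3, 6, 5, 1, 7, 4, 2
d = rank(p) − rank(q): 0, 1, 0, 1, -1, -3, 2; Σd² = 16
ρ = 1 − 6Σd² / [n(n²−1)] = 1 − 6×16 / (7×48) = 1 − 96/336 ≈ 0.714

0.714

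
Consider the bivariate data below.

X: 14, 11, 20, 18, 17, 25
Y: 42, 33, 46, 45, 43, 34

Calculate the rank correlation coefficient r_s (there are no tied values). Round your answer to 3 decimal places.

0.429

Rank X: 2, 1, 5, 4, 3, 6
Rank Y: 3, 1, 6, 5, 4, 2
d = rank(X) − rank(Y): -1, 0, -1, -1, -1, 4; Σd² = 20
ρ = 1 − 6Σd² / [n(n²−1)] = 1 − 6×20 / (6×35) = 1 − 120/210 ≈ 0.429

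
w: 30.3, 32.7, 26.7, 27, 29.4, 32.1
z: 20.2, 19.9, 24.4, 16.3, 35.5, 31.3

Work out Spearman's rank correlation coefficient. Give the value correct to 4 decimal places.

Rank w: 4, 6, 1, 2, 3, 5
Rank z: 3, 2, 4, 1, 6, 5
d = rank(w) − rank(z): 1, 4, -3, 1, -3, 0; Σd² = 36
ρ = 1 − 6Σd² / [n(n²−1)] = 1 − 6×36 / (6×35) = 1 − 216/210 ≈ -0.0286

-0.0286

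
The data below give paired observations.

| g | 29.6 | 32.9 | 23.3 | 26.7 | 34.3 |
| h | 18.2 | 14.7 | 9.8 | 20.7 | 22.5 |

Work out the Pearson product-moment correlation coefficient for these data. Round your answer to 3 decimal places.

0.584

n = 5, Σg = 146.8, Σh = 85.9, Σg² = 4390.84, Σh² = 1578.11, Σgh = 2575.13
nΣgh − ΣgΣh = 12875.65 − 12610.12 = 265.53
nΣg² − (Σg)² = 21954.2 − 21550.24 = 403.96; nΣh² − (Σh)² = 7890.55 − 7378.81 = 511.74
r = 265.53 / √(403.96 × 511.74) = 265.53 / 454.6675 ≈ 0.584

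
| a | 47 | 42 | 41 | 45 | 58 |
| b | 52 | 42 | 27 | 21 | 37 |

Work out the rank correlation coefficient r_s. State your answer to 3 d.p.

0.300

Rank a: 4, 2, 1, 3, 5
Rank b: 5, 4, 2, 1, 3
d = rank(a) − rank(b): -1, -2, -1, 2, 2; Σd² = 14
ρ = 1 − 6Σd² / [n(n²−1)] = 1 − 6×14 / (5×24) = 1 − 84/120 ≈ 0.300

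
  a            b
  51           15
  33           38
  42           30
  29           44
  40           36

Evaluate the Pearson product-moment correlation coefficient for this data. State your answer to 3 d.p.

-0.963

n = 5, Σa = 195, Σb = 163, Σa² = 7895, Σb² = 5801, Σab = 5995
nΣab − ΣaΣb = 29975 − 31785 = -1810
nΣa² − (Σa)² = 39475 − 38025 = 1450; nΣb² − (Σb)² = 29005 − 26569 = 2436
r = -1810 / √(1450 × 2436) = -1810 / 1879.4148 ≈ -0.963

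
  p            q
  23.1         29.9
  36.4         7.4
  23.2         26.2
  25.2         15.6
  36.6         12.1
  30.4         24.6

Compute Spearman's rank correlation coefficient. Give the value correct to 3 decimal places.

Rank p: 1, 5, 2, 3, 6, 4
Rank q: 6, 1, 5, 3, 2, 4
d = rank(p) − rank(q): -5, 4, -3, 0, 4, 0; Σd² = 66
ρ = 1 − 6Σd² / [n(n²−1)] = 1 − 6×66 / (6×35) = 1 − 396/210 ≈ -0.886

-0.886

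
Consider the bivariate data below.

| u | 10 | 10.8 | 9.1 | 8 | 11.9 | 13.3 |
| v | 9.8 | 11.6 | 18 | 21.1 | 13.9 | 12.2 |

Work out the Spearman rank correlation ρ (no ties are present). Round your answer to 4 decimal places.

-0.4857

Rank u: 3, 4, 2, 1, 5, 6
Rank v: 1, 2, 5, 6, 4, 3
d = rank(u) − rank(v): 2, 2, -3, -5, 1, 3; Σd² = 52
ρ = 1 − 6Σd² / [n(n²−1)] = 1 − 6×52 / (6×35) = 1 − 312/210 ≈ -0.4857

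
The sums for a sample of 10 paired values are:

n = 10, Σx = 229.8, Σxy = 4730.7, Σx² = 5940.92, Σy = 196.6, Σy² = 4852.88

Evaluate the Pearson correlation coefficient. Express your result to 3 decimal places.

0.264

r = (nΣxy − ΣxΣy) / √[(nΣx² − (Σx)²)(nΣy² − (Σy)²)]
Numerator: 10×4730.7 − 229.8×196.6 = 2128.32
Denominator: √[(59409.2 − 52808.04)(48528.8 − 38651.56)] = √[6601.16 × 9877.24] = 8074.7286
r = 2128.32 / 8074.7286 ≈ 0.264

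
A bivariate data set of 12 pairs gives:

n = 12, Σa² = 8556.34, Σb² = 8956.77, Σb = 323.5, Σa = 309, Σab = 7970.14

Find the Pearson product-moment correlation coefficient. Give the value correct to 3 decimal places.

-0.957

r = (nΣab − ΣaΣb) / √[(nΣa² − (Σa)²)(nΣb² − (Σb)²)]
Numerator: 12×7970.14 − 309×323.5 = -4319.82
Denominator: √[(102676.08 − 95481)(107481.24 − 104652.25)] = √[7195.08 × 2828.99] = 4511.6305
r = -4319.82 / 4511.6305 ≈ -0.957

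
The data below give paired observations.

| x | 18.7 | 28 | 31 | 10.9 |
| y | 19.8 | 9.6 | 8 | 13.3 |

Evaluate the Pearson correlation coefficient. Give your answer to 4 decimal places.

n = 4, Σx = 88.6, Σy = 50.7, Σx² = 2213.5, Σy² = 725.09, Σxy = 1032.03
nΣxy − ΣxΣy = 4128.12 − 4492.02 = -363.9
nΣx² − (Σx)² = 8854 − 7849.96 = 1004.04; nΣy² − (Σy)² = 2900.36 − 2570.49 = 329.87
r = -363.9 / √(1004.04 × 329.87) = -363.9 / 575.5021 ≈ -0.6323

-0.6323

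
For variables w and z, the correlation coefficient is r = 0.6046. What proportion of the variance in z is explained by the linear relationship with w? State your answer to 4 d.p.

0.3655

r² = (0.6046)² = 0.3655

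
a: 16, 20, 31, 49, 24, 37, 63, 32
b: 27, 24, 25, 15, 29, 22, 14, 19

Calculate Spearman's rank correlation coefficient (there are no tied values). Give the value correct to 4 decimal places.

Rank a: 1, 2, 4, 7, 3, 6, 8, 5
Rank b: 7, 5, 6, 2, 8, 4, 1, 3
d = rank(a) − rank(b): -6, -3, -2, 5, -5, 2, 7, 2; Σd² = 156
ρ = 1 − 6Σd² / [n(n²−1)] = 1 − 6×156 / (8×63) = 1 − 936/504 ≈ -0.8571

-0.8571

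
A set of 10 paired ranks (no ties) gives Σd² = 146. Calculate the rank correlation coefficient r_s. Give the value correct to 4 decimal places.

ρ = 1 − 6Σd² / [n(n²−1)] = 1 − 6×146 / (10×99)
  = 1 − 876/990 = 1 − 0.88485 ≈ 0.1152

0.1152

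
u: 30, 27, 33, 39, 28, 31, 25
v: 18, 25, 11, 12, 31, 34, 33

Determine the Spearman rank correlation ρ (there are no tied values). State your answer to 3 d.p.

-0.571

Rank u: 4, 2, 6, 7, 3, 5, 1
Rank v: 3, 4, 1, 2, 5, 7, 6
d = rank(u) − rank(v): 1, -2, 5, 5, -2, -2, -5; Σd² = 88
ρ = 1 − 6Σd² / [n(n²−1)] = 1 − 6×88 / (7×48) = 1 − 528/336 ≈ -0.571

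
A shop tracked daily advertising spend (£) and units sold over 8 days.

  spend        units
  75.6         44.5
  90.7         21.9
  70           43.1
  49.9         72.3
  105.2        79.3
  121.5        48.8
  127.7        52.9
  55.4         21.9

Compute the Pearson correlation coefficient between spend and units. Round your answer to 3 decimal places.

n = 8, Σx = 696, Σy = 384.7, Σx² = 66537.6, Σy² = 21492.71, Σxy = 34215.45
nΣxy − ΣxΣy = 273723.6 − 267751.2 = 5972.4
nΣx² − (Σx)² = 532300.8 − 484416 = 47884.8; nΣy² − (Σy)² = 171941.68 − 147994.09 = 23947.59
r = 5972.4 / √(47884.8 × 23947.59) = 5972.4 / 33863.3365 ≈ 0.176

0.176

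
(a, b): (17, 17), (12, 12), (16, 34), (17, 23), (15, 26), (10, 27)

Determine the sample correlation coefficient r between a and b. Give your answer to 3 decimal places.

n = 6, Σa = 87, Σb = 139, Σa² = 1303, Σb² = 3523, Σab = 2028
nΣab − ΣaΣb = 12168 − 12093 = 75
nΣa² − (Σa)² = 7818 − 7569 = 249; nΣb² − (Σb)² = 21138 − 19321 = 1817
r = 75 / √(249 × 1817) = 75 / 672.6314 ≈ 0.112

0.112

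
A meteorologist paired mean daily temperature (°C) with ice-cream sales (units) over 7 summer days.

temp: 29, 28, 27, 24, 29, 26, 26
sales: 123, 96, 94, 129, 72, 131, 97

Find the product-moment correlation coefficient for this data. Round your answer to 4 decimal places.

n = 7, Σx = 189, Σy = 742, Σx² = 5123, Σy² = 81576, Σxy = 19905
nΣxy − ΣxΣy = 139335 − 140238 = -903
nΣx² − (Σx)² = 35861 − 35721 = 140; nΣy² − (Σy)² = 571032 − 550564 = 20468
r = -903 / √(140 × 20468) = -903 / 1692.7847 ≈ -0.5334

-0.5334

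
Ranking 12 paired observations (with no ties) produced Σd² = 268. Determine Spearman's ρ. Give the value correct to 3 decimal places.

0.063

ρ = 1 − 6Σd² / [n(n²−1)] = 1 − 6×268 / (12×143)
  = 1 − 1608/1716 = 1 − 0.9371 ≈ 0.063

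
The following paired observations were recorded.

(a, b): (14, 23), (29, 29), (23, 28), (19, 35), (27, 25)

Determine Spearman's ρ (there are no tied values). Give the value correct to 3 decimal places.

0.300

Rank a: 1, 5, 3, 2, 4
Rank b: 1, 4, 3, 5, 2
d = rank(a) − rank(b): 0, 1, 0, -3, 2; Σd² = 14
ρ = 1 − 6Σd² / [n(n²−1)] = 1 − 6×14 / (5×24) = 1 − 84/120 ≈ 0.300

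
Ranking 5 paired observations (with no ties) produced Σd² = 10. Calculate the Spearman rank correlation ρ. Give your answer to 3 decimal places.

ρ = 1 − 6Σd² / [n(n²−1)] = 1 − 6×10 / (5×24)
  = 1 − 60/120 = 1 − 0.5000 ≈ 0.500

0.500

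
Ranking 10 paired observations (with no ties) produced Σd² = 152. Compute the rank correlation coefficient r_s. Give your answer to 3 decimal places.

ρ = 1 − 6Σd² / [n(n²−1)] = 1 − 6×152 / (10×99)
  = 1 − 912/990 = 1 − 0.9212 ≈ 0.079

0.079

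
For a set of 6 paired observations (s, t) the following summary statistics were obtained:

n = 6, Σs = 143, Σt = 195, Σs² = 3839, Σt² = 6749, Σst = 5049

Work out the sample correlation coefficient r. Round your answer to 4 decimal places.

0.9536

r = (nΣst − ΣsΣt) / √[(nΣs² − (Σs)²)(nΣt² − (Σt)²)]
Numerator: 6×5049 − 143×195 = 2409
Denominator: √[(23034 − 20449)(40494 − 38025)] = √[2585 × 2469] = 2526.3343
r = 2409 / 2526.3343 ≈ 0.9536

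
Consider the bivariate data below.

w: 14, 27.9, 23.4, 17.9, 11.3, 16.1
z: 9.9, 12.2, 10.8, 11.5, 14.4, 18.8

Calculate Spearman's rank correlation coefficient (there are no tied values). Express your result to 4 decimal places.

Rank w: 2, 6, 5, 4, 1, 3
Rank z: 1, 4, 2, 3, 5, 6
d = rank(w) − rank(z): 1, 2, 3, 1, -4, -3; Σd² = 40
ρ = 1 − 6Σd² / [n(n²−1)] = 1 − 6×40 / (6×35) = 1 − 240/210 ≈ -0.1429

-0.1429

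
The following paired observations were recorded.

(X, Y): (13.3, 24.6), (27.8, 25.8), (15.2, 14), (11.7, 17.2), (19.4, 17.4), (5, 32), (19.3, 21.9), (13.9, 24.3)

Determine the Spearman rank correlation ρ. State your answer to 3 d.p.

-0.143

Rank X: 3, 8, 5, 2, 7, 1, 6, 4
Rank Y: 6, 7, 1, 2, 3, 8, 4, 5
d = rank(X) − rank(Y): -3, 1, 4, 0, 4, -7, 2, -1; Σd² = 96
ρ = 1 − 6Σd² / [n(n²−1)] = 1 − 6×96 / (8×63) = 1 − 576/504 ≈ -0.143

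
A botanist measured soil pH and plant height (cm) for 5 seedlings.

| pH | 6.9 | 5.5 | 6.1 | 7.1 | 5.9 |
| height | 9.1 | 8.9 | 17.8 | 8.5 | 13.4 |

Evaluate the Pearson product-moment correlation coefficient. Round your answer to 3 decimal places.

n = 5, Σx = 31.5, Σy = 57.7, Σx² = 200.29, Σy² = 730.67, Σxy = 359.73
nΣxy − ΣxΣy = 1798.65 − 1817.55 = -18.9
nΣx² − (Σx)² = 1001.45 − 992.25 = 9.2; nΣy² − (Σy)² = 3653.35 − 3329.29 = 324.06
r = -18.9 / √(9.2 × 324.06) = -18.9 / 54.6018 ≈ -0.346

-0.346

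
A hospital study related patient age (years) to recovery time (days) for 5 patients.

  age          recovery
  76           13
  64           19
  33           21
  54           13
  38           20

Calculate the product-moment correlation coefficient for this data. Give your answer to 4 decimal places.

-0.7145

n = 5, Σx = 265, Σy = 86, Σx² = 15321, Σy² = 1540, Σxy = 4359
nΣxy − ΣxΣy = 21795 − 22790 = -995
nΣx² − (Σx)² = 76605 − 70225 = 6380; nΣy² − (Σy)² = 7700 − 7396 = 304
r = -995 / √(6380 × 304) = -995 / 1392.6665 ≈ -0.7145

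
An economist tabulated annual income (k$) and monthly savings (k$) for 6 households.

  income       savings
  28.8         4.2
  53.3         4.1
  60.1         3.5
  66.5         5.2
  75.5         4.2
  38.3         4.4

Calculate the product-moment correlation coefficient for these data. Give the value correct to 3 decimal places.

n = 6, Σx = 322.5, Σy = 25.6, Σx² = 18871.73, Σy² = 110.74, Σxy = 1381.26
nΣxy − ΣxΣy = 8287.56 − 8256 = 31.56
nΣx² − (Σx)² = 113230.38 − 104006.25 = 9224.13; nΣy² − (Σy)² = 664.44 − 655.36 = 9.08
r = 31.56 / √(9224.13 × 9.08) = 31.56 / 289.4047 ≈ 0.109

0.109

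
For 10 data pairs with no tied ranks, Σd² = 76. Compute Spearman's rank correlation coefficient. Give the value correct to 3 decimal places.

ρ = 1 − 6Σd² / [n(n²−1)] = 1 − 6×76 / (10×99)
  = 1 − 456/990 = 1 − 0.4606 ≈ 0.539

0.539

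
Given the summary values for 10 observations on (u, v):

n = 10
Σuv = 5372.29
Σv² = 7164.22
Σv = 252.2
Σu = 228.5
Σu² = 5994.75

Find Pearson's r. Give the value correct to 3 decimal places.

-0.495

r = (nΣuv − ΣuΣv) / √[(nΣu² − (Σu)²)(nΣv² − (Σv)²)]
Numerator: 10×5372.29 − 228.5×252.2 = -3904.8
Denominator: √[(59947.5 − 52212.25)(71642.2 − 63604.84)] = √[7735.25 × 8037.36] = 7884.8582
r = -3904.8 / 7884.8582 ≈ -0.495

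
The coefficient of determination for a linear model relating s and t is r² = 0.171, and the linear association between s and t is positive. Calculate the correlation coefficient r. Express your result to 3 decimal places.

|r| = √0.171 = 0.414
The association is positive, so r = 0.414.

0.414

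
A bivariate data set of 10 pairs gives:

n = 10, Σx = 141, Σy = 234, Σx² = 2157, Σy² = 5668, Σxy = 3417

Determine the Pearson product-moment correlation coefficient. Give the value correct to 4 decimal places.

r = (nΣxy − ΣxΣy) / √[(nΣx² − (Σx)²)(nΣy² − (Σy)²)]
Numerator: 10×3417 − 141×234 = 1176
Denominator: √[(21570 − 19881)(56680 − 54756)] = √[1689 × 1924] = 1802.6747
r = 1176 / 1802.6747 ≈ 0.6524

0.6524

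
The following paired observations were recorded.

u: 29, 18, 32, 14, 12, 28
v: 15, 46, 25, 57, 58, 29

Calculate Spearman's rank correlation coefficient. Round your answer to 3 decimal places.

Rank u: 5, 3, 6, 2, 1, 4
Rank v: 1, 4, 2, 5, 6, 3
d = rank(u) − rank(v): 4, -1, 4, -3, -5, 1; Σd² = 68
ρ = 1 − 6Σd² / [n(n²−1)] = 1 − 6×68 / (6×35) = 1 − 408/210 ≈ -0.943

-0.943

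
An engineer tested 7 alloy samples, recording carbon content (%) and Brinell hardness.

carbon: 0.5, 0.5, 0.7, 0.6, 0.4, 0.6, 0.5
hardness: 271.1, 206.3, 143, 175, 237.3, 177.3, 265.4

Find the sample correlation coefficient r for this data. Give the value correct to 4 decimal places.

-0.8081

n = 7, Σx = 3.8, Σy = 1475.4, Σx² = 2.12, Σy² = 325312.64, Σxy = 777.8
nΣxy − ΣxΣy = 5444.6 − 5606.52 = -161.92
nΣx² − (Σx)² = 14.84 − 14.44 = 0.4; nΣy² − (Σy)² = 2277188.48 − 2176805.16 = 100383.32
r = -161.92 / √(0.4 × 100383.32) = -161.92 / 200.3830 ≈ -0.8081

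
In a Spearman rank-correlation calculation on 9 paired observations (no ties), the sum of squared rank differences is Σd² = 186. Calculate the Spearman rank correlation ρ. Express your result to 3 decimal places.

ρ = 1 − 6Σd² / [n(n²−1)] = 1 − 6×186 / (9×80)
  = 1 − 1116/720 = 1 − 1.5500 ≈ -0.550

-0.550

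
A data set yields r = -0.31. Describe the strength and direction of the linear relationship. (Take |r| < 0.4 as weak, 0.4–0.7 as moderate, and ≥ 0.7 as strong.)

r = -0.31 < 0 so the relationship is negative.
|r| = 0.31, which falls in the weak range.

weak negative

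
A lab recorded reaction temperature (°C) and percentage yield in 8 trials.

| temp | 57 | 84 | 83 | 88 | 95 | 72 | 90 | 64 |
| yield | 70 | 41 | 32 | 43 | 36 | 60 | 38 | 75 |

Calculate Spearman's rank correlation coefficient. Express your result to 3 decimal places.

Rank temp: 1, 5, 4, 6, 8, 3, 7, 2
Rank yield: 7, 4, 1, 5, 2, 6, 3, 8
d = rank(temp) − rank(yield): -6, 1, 3, 1, 6, -3, 4, -6; Σd² = 144
ρ = 1 − 6Σd² / [n(n²−1)] = 1 − 6×144 / (8×63) = 1 − 864/504 ≈ -0.714

-0.714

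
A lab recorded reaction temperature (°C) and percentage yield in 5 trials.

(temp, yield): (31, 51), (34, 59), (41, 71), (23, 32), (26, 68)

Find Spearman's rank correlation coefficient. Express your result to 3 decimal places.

0.700

Rank temp: 3, 4, 5, 1, 2
Rank yield: 2, 3, 5, 1, 4
d = rank(temp) − rank(yield): 1, 1, 0, 0, -2; Σd² = 6
ρ = 1 − 6Σd² / [n(n²−1)] = 1 − 6×6 / (5×24) = 1 − 36/120 ≈ 0.700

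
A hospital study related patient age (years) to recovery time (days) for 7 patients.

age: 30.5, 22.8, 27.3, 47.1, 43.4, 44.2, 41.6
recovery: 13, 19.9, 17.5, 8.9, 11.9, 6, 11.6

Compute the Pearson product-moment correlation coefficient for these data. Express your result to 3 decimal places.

-0.902

n = 7, Σx = 256.9, Σy = 88.8, Σx² = 9981.55, Σy² = 1262.64, Σxy = 3011.38
nΣxy − ΣxΣy = 21079.66 − 22812.72 = -1733.06
nΣx² − (Σx)² = 69870.85 − 65997.61 = 3873.24; nΣy² − (Σy)² = 8838.48 − 7885.44 = 953.04
r = -1733.06 / √(3873.24 × 953.04) = -1733.06 / 1921.2893 ≈ -0.902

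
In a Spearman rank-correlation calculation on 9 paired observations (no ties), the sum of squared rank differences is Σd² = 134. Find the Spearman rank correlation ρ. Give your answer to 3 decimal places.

ρ = 1 − 6Σd² / [n(n²−1)] = 1 − 6×134 / (9×80)
  = 1 − 804/720 = 1 − 1.1167 ≈ -0.117

-0.117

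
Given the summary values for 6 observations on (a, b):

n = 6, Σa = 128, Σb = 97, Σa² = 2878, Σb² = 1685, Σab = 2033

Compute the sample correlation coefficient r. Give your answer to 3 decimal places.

-0.277

r = (nΣab − ΣaΣb) / √[(nΣa² − (Σa)²)(nΣb² − (Σb)²)]
Numerator: 6×2033 − 128×97 = -218
Denominator: √[(17268 − 16384)(10110 − 9409)] = √[884 × 701] = 787.2001
r = -218 / 787.2001 ≈ -0.277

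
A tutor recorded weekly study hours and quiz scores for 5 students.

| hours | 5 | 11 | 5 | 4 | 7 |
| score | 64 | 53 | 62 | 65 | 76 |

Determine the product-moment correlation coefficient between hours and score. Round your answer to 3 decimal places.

n = 5, Σx = 32, Σy = 320, Σx² = 236, Σy² = 20750, Σxy = 2005
nΣxy − ΣxΣy = 10025 − 10240 = -215
nΣx² − (Σx)² = 1180 − 1024 = 156; nΣy² − (Σy)² = 103750 − 102400 = 1350
r = -215 / √(156 × 1350) = -215 / 458.9118 ≈ -0.468

-0.468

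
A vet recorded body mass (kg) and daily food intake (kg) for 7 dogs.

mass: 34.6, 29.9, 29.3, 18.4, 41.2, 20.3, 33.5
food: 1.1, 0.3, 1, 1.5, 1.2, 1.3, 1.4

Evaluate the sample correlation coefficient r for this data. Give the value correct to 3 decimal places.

-0.220

n = 7, Σx = 207.2, Σy = 7.8, Σx² = 6520, Σy² = 9.64, Σxy = 226.66
nΣxy − ΣxΣy = 1586.62 − 1616.16 = -29.54
nΣx² − (Σx)² = 45640 − 42931.84 = 2708.16; nΣy² − (Σy)² = 67.48 − 60.84 = 6.64
r = -29.54 / √(2708.16 × 6.64) = -29.54 / 134.0977 ≈ -0.220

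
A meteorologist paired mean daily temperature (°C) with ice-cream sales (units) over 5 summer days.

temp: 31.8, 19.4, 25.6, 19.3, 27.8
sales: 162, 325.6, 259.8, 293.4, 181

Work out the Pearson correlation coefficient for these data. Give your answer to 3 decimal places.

n = 5, Σx = 123.9, Σy = 1221.8, Σx² = 3188.29, Σy² = 318599.96, Σxy = 28813.54
nΣxy − ΣxΣy = 144067.7 − 151381.02 = -7313.32
nΣx² − (Σx)² = 15941.45 − 15351.21 = 590.24; nΣy² − (Σy)² = 1592999.8 − 1492795.24 = 100204.56
r = -7313.32 / √(590.24 × 100204.56) = -7313.32 / 7690.5617 ≈ -0.951

-0.951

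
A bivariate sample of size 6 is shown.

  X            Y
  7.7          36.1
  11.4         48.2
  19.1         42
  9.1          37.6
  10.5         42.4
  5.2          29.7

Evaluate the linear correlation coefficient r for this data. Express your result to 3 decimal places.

n = 6, ΣX = 63, ΣY = 236, ΣX² = 774.16, ΣY² = 9484.06, ΣXY = 2571.45
nΣXY − ΣXΣY = 15428.7 − 14868 = 560.7
nΣX² − (ΣX)² = 4644.96 − 3969 = 675.96; nΣY² − (ΣY)² = 56904.36 − 55696 = 1208.36
r = 560.7 / √(675.96 × 1208.36) = 560.7 / 903.7716 ≈ 0.620

0.620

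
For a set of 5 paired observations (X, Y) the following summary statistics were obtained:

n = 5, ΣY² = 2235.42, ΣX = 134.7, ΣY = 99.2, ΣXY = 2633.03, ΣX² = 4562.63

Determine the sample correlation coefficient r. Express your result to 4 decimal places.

-0.0789

r = (nΣXY − ΣXΣY) / √[(nΣX² − (ΣX)²)(nΣY² − (ΣY)²)]
Numerator: 5×2633.03 − 134.7×99.2 = -197.09
Denominator: √[(22813.15 − 18144.09)(11177.1 − 9840.64)] = √[4669.06 × 1336.46] = 2498.0016
r = -197.09 / 2498.0016 ≈ -0.0789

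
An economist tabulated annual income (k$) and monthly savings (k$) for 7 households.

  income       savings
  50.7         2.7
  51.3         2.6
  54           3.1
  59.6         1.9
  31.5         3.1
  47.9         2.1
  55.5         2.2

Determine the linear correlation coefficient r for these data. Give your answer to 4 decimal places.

-0.5802

n = 7, Σx = 350.5, Σy = 17.7, Σx² = 18037.25, Σy² = 46.13, Σxy = 871.25
nΣxy − ΣxΣy = 6098.75 − 6203.85 = -105.1
nΣx² − (Σx)² = 126260.75 − 122850.25 = 3410.5; nΣy² − (Σy)² = 322.91 − 313.29 = 9.62
r = -105.1 / √(3410.5 × 9.62) = -105.1 / 181.1326 ≈ -0.5802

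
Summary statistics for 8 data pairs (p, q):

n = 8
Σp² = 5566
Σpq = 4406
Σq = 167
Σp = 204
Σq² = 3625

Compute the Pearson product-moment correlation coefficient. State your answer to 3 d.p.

0.656

r = (nΣpq − ΣpΣq) / √[(nΣp² − (Σp)²)(nΣq² − (Σq)²)]
Numerator: 8×4406 − 204×167 = 1180
Denominator: √[(44528 − 41616)(29000 − 27889)] = √[2912 × 1111] = 1798.6751
r = 1180 / 1798.6751 ≈ 0.656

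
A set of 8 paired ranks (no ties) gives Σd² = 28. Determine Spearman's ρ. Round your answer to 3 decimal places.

ρ = 1 − 6Σd² / [n(n²−1)] = 1 − 6×28 / (8×63)
  = 1 − 168/504 = 1 − 0.3333 ≈ 0.667

0.667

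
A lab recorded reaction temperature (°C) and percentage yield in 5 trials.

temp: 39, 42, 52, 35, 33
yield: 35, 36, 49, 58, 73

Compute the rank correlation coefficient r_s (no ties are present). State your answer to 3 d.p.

-0.600

Rank temp: 3, 4, 5, 2, 1
Rank yield: 1, 2, 3, 4, 5
d = rank(temp) − rank(yield): 2, 2, 2, -2, -4; Σd² = 32
ρ = 1 − 6Σd² / [n(n²−1)] = 1 − 6×32 / (5×24) = 1 − 192/120 ≈ -0.600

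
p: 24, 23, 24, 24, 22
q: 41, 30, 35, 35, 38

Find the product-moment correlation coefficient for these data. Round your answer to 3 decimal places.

0.096

n = 5, Σp = 117, Σq = 179, Σp² = 2741, Σq² = 6475, Σpq = 4190
nΣpq − ΣpΣq = 20950 − 20943 = 7
nΣp² − (Σp)² = 13705 − 13689 = 16; nΣq² − (Σq)² = 32375 − 32041 = 334
r = 7 / √(16 × 334) = 7 / 73.1027 ≈ 0.096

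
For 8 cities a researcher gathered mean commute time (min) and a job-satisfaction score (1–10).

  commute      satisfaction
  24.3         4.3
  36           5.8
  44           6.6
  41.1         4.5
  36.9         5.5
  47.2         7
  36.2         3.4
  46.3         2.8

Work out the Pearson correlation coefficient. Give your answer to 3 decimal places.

0.240

n = 8, Σx = 312, Σy = 39.9, Σx² = 12555.28, Σy² = 214.59, Σxy = 1574.71
nΣxy − ΣxΣy = 12597.68 − 12448.8 = 148.88
nΣx² − (Σx)² = 100442.24 − 97344 = 3098.24; nΣy² − (Σy)² = 1716.72 − 1592.01 = 124.71
r = 148.88 / √(3098.24 × 124.71) = 148.88 / 621.5959 ≈ 0.240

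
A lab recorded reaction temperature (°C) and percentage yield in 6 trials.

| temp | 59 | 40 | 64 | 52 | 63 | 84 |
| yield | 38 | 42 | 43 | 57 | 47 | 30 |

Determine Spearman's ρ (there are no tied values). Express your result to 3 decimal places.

-0.371

Rank temp: 3, 1, 5, 2, 4, 6
Rank yield: 2, 3, 4, 6, 5, 1
d = rank(temp) − rank(yield): 1, -2, 1, -4, -1, 5; Σd² = 48
ρ = 1 − 6Σd² / [n(n²−1)] = 1 − 6×48 / (6×35) = 1 − 288/210 ≈ -0.371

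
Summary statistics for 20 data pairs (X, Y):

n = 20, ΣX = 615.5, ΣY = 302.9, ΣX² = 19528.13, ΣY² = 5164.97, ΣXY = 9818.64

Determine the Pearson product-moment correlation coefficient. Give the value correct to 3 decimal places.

r = (nΣXY − ΣXΣY) / √[(nΣX² − (ΣX)²)(nΣY² − (ΣY)²)]
Numerator: 20×9818.64 − 615.5×302.9 = 9937.85
Denominator: √[(390562.6 − 378840.25)(103299.4 − 91748.41)] = √[11722.35 × 11550.99] = 11636.3546
r = 9937.85 / 11636.3546 ≈ 0.854

0.854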